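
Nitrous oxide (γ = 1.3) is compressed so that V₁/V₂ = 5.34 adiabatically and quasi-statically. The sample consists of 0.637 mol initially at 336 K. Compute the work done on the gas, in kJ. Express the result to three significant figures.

Adiabatic: T₁V₁^(γ−1) = T₂V₂^(γ−1) ⇒ T₂ = T₁ (V₁/V₂)^(γ−1).
T₂ = 336 × 5.34^(0.3) = 555.4 K.
Q = 0, so ΔU = W_on_gas = nCᵥΔT with Cᵥ = R/(γ−1) = 27.71 J/(mol·K).
ΔU = 0.637 × 27.71 × (555.4 − 336) = 3873 J.

W ≈ 3.87 kJ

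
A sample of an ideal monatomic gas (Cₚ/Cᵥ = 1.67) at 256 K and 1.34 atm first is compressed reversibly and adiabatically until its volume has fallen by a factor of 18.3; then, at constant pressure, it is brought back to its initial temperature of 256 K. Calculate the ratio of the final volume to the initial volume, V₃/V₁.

Adiabatic step: V₂/V₁ = 0.05464; T₂ = T₁·18.3^(0.67) = 1795 K.
Isobaric step: V₃/V₂ = T₃/T₂ = 256/1795.
V₃/V₁ = (V₂/V₁)(V₃/V₂) = 0.05464 × (256/1795) = 0.007793.

V₃/V₁ ≈ 0.00779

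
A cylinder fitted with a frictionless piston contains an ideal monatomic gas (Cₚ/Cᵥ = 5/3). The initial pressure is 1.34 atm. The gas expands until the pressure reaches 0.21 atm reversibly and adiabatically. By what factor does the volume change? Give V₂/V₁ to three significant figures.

V₂/V₁ ≈ 3.04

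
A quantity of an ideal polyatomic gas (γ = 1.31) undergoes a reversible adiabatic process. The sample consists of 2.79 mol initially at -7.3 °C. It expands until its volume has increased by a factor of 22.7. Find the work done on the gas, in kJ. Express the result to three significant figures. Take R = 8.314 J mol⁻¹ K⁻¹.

W ≈ -12.3 kJ

For a reversible adiabat TV^(γ−1) is constant, so T₂ = T₁ (V₁/V₂)^(γ−1).
T₁ = -7.3 °C = 265.8 K.
T₂ = 265.8 × (1/22.7)^(0.31) = 101 K.
Q = 0, so ΔU = W_on_gas = nCᵥΔT with Cᵥ = R/(γ−1) = 26.82 J/(mol·K).
ΔU = 2.79 × 26.82 × (101 − 265.8) = -12340 J.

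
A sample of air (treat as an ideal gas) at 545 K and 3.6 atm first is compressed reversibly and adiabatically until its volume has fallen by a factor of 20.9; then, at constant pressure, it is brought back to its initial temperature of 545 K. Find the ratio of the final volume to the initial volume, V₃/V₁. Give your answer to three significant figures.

For a diatomic ideal gas γ = 7/5.
Adiabatic step: V₂/V₁ = 0.04785; T₂ = T₁·20.9^(2/5) = 1838 K.
Isobaric step: V₃/V₂ = T₃/T₂ = 545/1838.
V₃/V₁ = (V₂/V₁)(V₃/V₂) = 0.04785 × (545/1838) = 0.01418.

V₃/V₁ ≈ 0.0142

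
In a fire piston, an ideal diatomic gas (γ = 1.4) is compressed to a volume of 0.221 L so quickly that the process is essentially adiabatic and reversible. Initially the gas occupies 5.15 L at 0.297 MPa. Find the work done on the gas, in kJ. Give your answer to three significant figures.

W ≈ 9.65 kJ

P₂ = P₁(V₁/V₂)^γ = 0.297×(5.15/0.221)^(1.4) = 24.39 MPa.
For a reversible adiabat, W_by_gas = (P₁V₁ − P₂V₂)/(γ−1).
W_by = (297000×0.00515 − 2.439×10^7×0.000221) / (0.4) = -9649 J.
W_on_gas = −W_by = 9649 J.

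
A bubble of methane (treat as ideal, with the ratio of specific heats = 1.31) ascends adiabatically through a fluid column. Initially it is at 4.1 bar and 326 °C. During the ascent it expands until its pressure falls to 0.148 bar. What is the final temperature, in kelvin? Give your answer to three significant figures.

T₂ ≈ 273 K

Adiabatic: T₂/T₁ = (P₂/P₁)^((γ−1)/γ).
T₁ = 326 °C = 599.1 K.
T₂ = 599.1 × (0.148/4.1)^(0.237) = 273 K.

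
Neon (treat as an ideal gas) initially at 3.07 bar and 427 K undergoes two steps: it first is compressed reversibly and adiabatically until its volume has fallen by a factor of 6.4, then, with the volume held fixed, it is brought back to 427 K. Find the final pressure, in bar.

P₃ ≈ 19.6 bar

For a monatomic ideal gas γ = 5/3.
Adiabatic step (PV^γ = const): P₂ = 3.07×6.4^(5/3) = 67.73 bar; T₂ = 427×6.4^(2/3) = 1472 K.
Isochoric: P₃ = P₂(T₃/T₂) = 67.73 × (427/1472) = 19.65 bar.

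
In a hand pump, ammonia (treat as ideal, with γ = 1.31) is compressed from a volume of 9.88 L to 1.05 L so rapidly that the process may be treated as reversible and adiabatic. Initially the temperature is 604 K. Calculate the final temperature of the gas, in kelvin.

T₂ ≈ 1210 K

For a reversible adiabat TV^(γ−1) is constant, so T₂ = T₁ (V₁/V₂)^(γ−1).
T₂ = 604 × (9.88/1.05)^(0.31) = 1210 K.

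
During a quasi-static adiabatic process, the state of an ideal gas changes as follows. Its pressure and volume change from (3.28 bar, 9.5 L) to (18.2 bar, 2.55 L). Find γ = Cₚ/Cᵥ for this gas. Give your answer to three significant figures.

γ ≈ 1.30

PV^γ = const ⇒ γ = ln(P₂/P₁) / ln(V₁/V₂).
γ = ln(18.2/3.28) / ln(9.5/2.55) = 1.303.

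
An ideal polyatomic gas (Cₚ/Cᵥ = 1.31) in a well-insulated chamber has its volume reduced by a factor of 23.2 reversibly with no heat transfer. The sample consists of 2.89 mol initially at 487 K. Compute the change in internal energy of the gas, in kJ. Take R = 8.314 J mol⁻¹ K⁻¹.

ΔU ≈ 62.3 kJ

Adiabatic: T₁V₁^(γ−1) = T₂V₂^(γ−1) ⇒ T₂ = T₁ (V₁/V₂)^(γ−1).
T₂ = 487 × 23.2^(0.31) = 1291 K.
Q = 0, so ΔU = W_on_gas = nCᵥΔT with Cᵥ = R/(γ−1) = 26.82 J/(mol·K).
ΔU = 2.89 × 26.82 × (1291 − 487) = 62290 J.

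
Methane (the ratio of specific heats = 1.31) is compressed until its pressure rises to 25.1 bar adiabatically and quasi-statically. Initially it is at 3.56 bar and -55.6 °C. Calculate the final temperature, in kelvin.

T₂ ≈ 345 K

Adiabatic: T₂/T₁ = (P₂/P₁)^((γ−1)/γ).
T₁ = -55.6 °C = 217.5 K.
T₂ = 217.5 × (25.1/3.56)^(0.237) = 345.4 K.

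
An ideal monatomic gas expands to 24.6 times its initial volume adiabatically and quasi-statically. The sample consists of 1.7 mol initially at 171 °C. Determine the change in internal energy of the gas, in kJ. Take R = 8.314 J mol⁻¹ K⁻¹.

ΔU ≈ -8.30 kJ

For a reversible adiabat TV^(γ−1) is constant, so T₂ = T₁ (V₁/V₂)^(γ−1).
γ = 5/3 for a monatomic ideal gas, so γ−1 = 2/3.
T₁ = 171 °C = 444.1 K.
T₂ = 444.1 × (1/24.6)^(2/3) = 52.51 K.
Q = 0, so ΔU = W_on_gas = nCᵥΔT with Cᵥ = R/(γ−1) = 12.47 J/(mol·K).
ΔU = 1.7 × 12.47 × (52.51 − 444.1) = -8303 J.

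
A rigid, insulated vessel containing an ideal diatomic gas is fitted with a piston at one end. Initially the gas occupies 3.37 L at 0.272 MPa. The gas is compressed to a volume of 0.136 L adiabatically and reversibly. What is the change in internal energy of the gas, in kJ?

γ = 7/5 for a diatomic ideal gas.
P₂ = P₁(V₁/V₂)^γ = 0.272×(3.37/0.136)^(7/5) = 24.34 MPa.
For a reversible adiabat, W_by_gas = (P₁V₁ − P₂V₂)/(γ−1).
W_by = (272000×0.00337 − 2.434×10^7×0.000136) / (2/5) = -5984 J.
Q = 0 ⇒ ΔU = −W_by = 5984 J.

ΔU ≈ 5.98 kJ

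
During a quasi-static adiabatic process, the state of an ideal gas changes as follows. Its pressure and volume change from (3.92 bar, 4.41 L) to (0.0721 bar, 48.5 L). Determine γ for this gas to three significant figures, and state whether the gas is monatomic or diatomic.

PV^γ = const ⇒ γ = ln(P₂/P₁) / ln(V₁/V₂).
γ = ln(0.0721/3.92) / ln(4.41/48.5) = 1.667.
γ ≈ 1.67 is close to 5/3, so the gas is monatomic.

γ ≈ 1.67; monatomic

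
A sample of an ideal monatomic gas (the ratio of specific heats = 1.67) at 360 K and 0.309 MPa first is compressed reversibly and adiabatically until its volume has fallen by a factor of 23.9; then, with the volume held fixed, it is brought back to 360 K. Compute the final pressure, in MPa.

P₃ ≈ 7.39 MPa

Adiabatic step (PV^γ = const): P₂ = 0.309×23.9^(1.67) = 61.93 MPa; T₂ = 360×23.9^(0.67) = 3019 K.
Isochoric: P₃ = P₂(T₃/T₂) = 61.93 × (360/3019) = 7.385 MPa.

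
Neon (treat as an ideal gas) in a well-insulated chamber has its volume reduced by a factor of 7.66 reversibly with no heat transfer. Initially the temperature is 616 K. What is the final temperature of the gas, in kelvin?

T₂ ≈ 2390 K

Adiabatic: T₁V₁^(γ−1) = T₂V₂^(γ−1) ⇒ T₂ = T₁ (V₁/V₂)^(γ−1).
For a monatomic ideal gas γ = 5/3, so γ−1 = 2/3.
T₂ = 616 × 7.66^(2/3) = 2394 K.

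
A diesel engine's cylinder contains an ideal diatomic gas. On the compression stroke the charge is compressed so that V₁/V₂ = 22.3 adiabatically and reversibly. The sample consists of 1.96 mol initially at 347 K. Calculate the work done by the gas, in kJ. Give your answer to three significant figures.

Adiabatic: T₁V₁^(γ−1) = T₂V₂^(γ−1) ⇒ T₂ = T₁ (V₁/V₂)^(γ−1).
γ = 7/5 for a diatomic ideal gas, so γ−1 = 2/5.
T₂ = 347 × 22.3^(2/5) = 1201 K.
Q = 0, so ΔU = W_on_gas = nCᵥΔT with Cᵥ = R/(γ−1) = 20.79 J/(mol·K).
ΔU = 1.96 × 20.79 × (1201 − 347) = 34800 J.
Work done by the gas = −ΔU = -34800 J.

W ≈ -34.8 kJ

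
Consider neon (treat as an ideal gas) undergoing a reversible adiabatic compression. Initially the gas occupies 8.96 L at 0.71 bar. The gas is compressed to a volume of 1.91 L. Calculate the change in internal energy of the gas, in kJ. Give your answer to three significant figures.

γ = 5/3 for a monatomic ideal gas.
P₂ = P₁(V₁/V₂)^γ = 0.71×(8.96/1.91)^(5/3) = 9.334 bar.
For a reversible adiabat, W_by_gas = (P₁V₁ − P₂V₂)/(γ−1).
W_by = (71000×0.00896 − 933400×0.00191) / (2/3) = -1720 J.
Q = 0 ⇒ ΔU = −W_by = 1720 J.

ΔU ≈ 1.72 kJ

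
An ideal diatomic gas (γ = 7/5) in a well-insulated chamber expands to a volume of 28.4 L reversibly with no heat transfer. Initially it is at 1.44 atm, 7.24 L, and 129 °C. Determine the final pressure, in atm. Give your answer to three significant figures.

Since PV^γ is constant along a reversible adiabat, P₂ = P₁ (V₁/V₂)^γ.
P₂ = 1.44 × (7.24/28.4)^(7/5) = 0.2125 atm.

P₂ ≈ 0.212 atm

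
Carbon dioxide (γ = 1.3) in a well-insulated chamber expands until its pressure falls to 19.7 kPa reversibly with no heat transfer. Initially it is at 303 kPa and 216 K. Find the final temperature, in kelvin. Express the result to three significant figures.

T₂ ≈ 115 K

Along an adiabat T P^((1−γ)/γ) is constant, so T₂ = T₁ (P₂/P₁)^((γ−1)/γ).
T₂ = 216 × (19.7/303)^(0.231) = 115 K.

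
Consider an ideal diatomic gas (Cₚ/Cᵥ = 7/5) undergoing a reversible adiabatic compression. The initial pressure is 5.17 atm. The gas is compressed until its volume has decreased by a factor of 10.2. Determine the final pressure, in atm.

Adiabatic: P₁V₁^γ = P₂V₂^γ ⇒ P₂ = P₁ (V₁/V₂)^γ.
P₂ = 5.17 × 10.2^(7/5) = 133.5 atm.

P₂ ≈ 134 atm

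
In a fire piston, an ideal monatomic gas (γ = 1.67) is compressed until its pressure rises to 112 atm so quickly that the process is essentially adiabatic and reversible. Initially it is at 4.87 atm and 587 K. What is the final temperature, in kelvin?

T₂ ≈ 2070 K

Adiabatic: T₂/T₁ = (P₂/P₁)^((γ−1)/γ).
T₂ = 587 × (112/4.87)^(0.401) = 2065 K.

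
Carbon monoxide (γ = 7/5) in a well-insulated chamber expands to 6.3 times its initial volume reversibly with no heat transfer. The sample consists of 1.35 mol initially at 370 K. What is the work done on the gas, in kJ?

W ≈ -5.41 kJ

For a reversible adiabat TV^(γ−1) is constant, so T₂ = T₁ (V₁/V₂)^(γ−1).
T₂ = 370 × (1/6.3)^(2/5) = 177.2 K.
Q = 0, so ΔU = W_on_gas = nCᵥΔT with Cᵥ = R/(γ−1) = 20.79 J/(mol·K).
ΔU = 1.35 × 20.79 × (177.2 − 370) = -5410 J.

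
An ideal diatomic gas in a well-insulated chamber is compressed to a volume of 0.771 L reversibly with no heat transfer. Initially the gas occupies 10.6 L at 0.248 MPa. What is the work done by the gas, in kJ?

W ≈ -12.2 kJ

γ = 7/5 for a diatomic ideal gas.
P₂ = P₁(V₁/V₂)^γ = 0.248×(10.6/0.771)^(7/5) = 9.728 MPa.
For a reversible adiabat, W_by_gas = (P₁V₁ − P₂V₂)/(γ−1).
W_by = (248000×0.0106 − 9.728×10^6×0.000771) / (2/5) = -12180 J.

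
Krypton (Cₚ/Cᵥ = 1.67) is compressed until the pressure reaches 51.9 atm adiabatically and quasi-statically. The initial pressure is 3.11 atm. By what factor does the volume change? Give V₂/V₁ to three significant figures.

V₂/V₁ ≈ 0.185

From PV^γ = const, V₂/V₁ = (P₁/P₂)^(1/γ).
V₂/V₁ = (3.11/51.9)^(0.599) = 0.1854.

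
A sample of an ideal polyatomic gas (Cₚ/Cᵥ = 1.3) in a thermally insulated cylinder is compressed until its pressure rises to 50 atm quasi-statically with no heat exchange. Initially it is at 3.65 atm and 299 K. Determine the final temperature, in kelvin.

Along an adiabat T P^((1−γ)/γ) is constant, so T₂ = T₁ (P₂/P₁)^((γ−1)/γ).
T₂ = 299 × (50/3.65)^(0.231) = 547 K.

T₂ ≈ 547 K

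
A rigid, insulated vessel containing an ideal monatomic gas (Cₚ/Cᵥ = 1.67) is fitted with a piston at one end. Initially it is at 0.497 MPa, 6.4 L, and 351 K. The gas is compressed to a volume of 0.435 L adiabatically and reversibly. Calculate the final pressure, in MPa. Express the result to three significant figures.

Adiabatic: P₁V₁^γ = P₂V₂^γ ⇒ P₂ = P₁ (V₁/V₂)^γ.
P₂ = 0.497 × (6.4/0.435)^(1.67) = 44.3 MPa.

P₂ ≈ 44.3 MPa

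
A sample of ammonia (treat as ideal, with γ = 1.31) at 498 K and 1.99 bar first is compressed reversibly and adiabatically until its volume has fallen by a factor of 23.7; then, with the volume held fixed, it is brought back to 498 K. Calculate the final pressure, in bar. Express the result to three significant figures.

P₃ ≈ 47.2 bar

Adiabatic step (PV^γ = const): P₂ = 1.99×23.7^(1.31) = 125.8 bar; T₂ = 498×23.7^(0.31) = 1329 K.
Isochoric: P₃ = P₂(T₃/T₂) = 125.8 × (498/1329) = 47.16 bar.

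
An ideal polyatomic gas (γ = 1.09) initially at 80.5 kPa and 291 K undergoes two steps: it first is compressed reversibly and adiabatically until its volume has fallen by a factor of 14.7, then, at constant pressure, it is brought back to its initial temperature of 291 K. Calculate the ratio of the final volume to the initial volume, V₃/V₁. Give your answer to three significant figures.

V₃/V₁ ≈ 0.0534

Adiabatic step: V₂/V₁ = 0.06803; T₂ = T₁·14.7^(0.09) = 370.6 K.
Isobaric step: V₃/V₂ = T₃/T₂ = 291/370.6.
V₃/V₁ = (V₂/V₁)(V₃/V₂) = 0.06803 × (291/370.6) = 0.05341.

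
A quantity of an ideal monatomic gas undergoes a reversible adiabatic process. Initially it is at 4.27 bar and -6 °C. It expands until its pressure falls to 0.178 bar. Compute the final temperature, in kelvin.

Along an adiabat T P^((1−γ)/γ) is constant, so T₂ = T₁ (P₂/P₁)^((γ−1)/γ).
For a monatomic ideal gas γ = 5/3, so (γ−1)/γ = 2/5.
T₁ = -6 °C = 267.1 K.
T₂ = 267.1 × (0.178/4.27)^(2/5) = 74.95 K.

T₂ ≈ 74.9 K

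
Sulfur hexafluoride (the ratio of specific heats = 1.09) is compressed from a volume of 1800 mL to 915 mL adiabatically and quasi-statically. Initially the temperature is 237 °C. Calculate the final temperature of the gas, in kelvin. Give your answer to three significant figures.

T₂ ≈ 542 K

Adiabatic: T₁V₁^(γ−1) = T₂V₂^(γ−1) ⇒ T₂ = T₁ (V₁/V₂)^(γ−1).
T₁ = 237 °C = 510.1 K.
T₂ = 510.1 × (1800/915)^(0.09) = 542.2 K.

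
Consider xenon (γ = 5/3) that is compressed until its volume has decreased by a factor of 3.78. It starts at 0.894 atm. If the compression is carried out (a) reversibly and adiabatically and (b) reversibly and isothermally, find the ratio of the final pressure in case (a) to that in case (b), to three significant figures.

Isothermal: P_b = P₁(V₁/V₂) = 0.894×3.78.
Adiabatic: P_a = P₁(V₁/V₂)^γ = 0.894×3.78^(5/3).
P_a/P_b = (V₁/V₂)^(γ−1) = 3.78^(2/3) = 2.427.

P_adiabatic / P_isothermal ≈ 2.43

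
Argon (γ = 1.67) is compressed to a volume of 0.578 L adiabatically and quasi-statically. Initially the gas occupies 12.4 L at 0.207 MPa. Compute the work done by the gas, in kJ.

P₂ = P₁(V₁/V₂)^γ = 0.207×(12.4/0.578)^(1.67) = 34.64 MPa.
For a reversible adiabat, W_by_gas = (P₁V₁ − P₂V₂)/(γ−1).
W_by = (207000×0.0124 − 3.464×10^7×0.000578) / (0.67) = -26050 J.

W ≈ -26.1 kJ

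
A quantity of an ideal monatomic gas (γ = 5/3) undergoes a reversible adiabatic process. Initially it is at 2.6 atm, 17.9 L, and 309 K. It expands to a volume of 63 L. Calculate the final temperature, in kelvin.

T₂ ≈ 134 K

For a reversible adiabat TV^(γ−1) is constant, so T₂ = T₁ (V₁/V₂)^(γ−1).
T₂ = 309 × (17.9/63)^(2/3) = 133.5 K.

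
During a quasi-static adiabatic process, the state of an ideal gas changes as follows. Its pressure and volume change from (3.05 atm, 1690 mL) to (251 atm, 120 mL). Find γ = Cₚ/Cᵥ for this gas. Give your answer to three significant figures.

γ ≈ 1.67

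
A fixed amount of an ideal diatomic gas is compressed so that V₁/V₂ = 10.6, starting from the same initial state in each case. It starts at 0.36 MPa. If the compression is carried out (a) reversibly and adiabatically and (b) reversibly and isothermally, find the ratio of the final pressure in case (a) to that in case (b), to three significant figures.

For a diatomic ideal gas γ = 7/5.
Isothermal: P_b = P₁(V₁/V₂) = 0.36×10.6.
Adiabatic: P_a = P₁(V₁/V₂)^γ = 0.36×10.6^(7/5).
P_a/P_b = (V₁/V₂)^(γ−1) = 10.6^(2/5) = 2.571.

P_adiabatic / P_isothermal ≈ 2.57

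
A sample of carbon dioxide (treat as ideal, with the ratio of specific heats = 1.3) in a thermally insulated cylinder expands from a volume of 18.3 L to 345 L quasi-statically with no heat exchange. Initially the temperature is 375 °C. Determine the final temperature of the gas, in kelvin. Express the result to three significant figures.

For a reversible adiabat TV^(γ−1) is constant, so T₂ = T₁ (V₁/V₂)^(γ−1).
T₁ = 375 °C = 648.1 K.
T₂ = 648.1 × (18.3/345)^(0.3) = 268.6 K.

T₂ ≈ 269 K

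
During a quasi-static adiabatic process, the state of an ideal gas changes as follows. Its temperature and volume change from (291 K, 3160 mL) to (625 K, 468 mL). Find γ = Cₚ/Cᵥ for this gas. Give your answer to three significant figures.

TV^(γ−1) = const ⇒ γ − 1 = ln(T₂/T₁) / ln(V₁/V₂).
γ = 1 + ln(625/291) / ln(3160/468) = 1.4.

γ ≈ 1.40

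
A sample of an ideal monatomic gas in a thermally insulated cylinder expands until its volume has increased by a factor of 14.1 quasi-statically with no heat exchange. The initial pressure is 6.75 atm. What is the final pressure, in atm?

Adiabatic: P₁V₁^γ = P₂V₂^γ ⇒ P₂ = P₁ (V₁/V₂)^γ.
For a monatomic ideal gas γ = 5/3.
P₂ = 6.75 × (1/14.1)^(5/3) = 0.08202 atm.

P₂ ≈ 0.0820 atm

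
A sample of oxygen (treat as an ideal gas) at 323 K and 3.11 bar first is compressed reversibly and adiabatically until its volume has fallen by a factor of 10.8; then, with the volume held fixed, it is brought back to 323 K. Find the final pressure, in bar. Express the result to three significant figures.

For a diatomic ideal gas γ = 7/5.
Adiabatic step (PV^γ = const): P₂ = 3.11×10.8^(7/5) = 87.01 bar; T₂ = 323×10.8^(2/5) = 836.7 K.
Isochoric: P₃ = P₂(T₃/T₂) = 87.01 × (323/836.7) = 33.59 bar.

P₃ ≈ 33.6 bar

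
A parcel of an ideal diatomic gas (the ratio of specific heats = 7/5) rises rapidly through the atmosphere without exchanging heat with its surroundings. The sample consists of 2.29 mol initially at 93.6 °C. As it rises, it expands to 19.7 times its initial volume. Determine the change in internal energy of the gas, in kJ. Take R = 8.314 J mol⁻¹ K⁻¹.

ΔU ≈ -12.2 kJ

For a reversible adiabat TV^(γ−1) is constant, so T₂ = T₁ (V₁/V₂)^(γ−1).
T₁ = 93.6 °C = 366.8 K.
T₂ = 366.8 × (1/19.7)^(2/5) = 111.3 K.
Q = 0, so ΔU = W_on_gas = nCᵥΔT with Cᵥ = R/(γ−1) = 20.79 J/(mol·K).
ΔU = 2.29 × 20.79 × (111.3 − 366.8) = -12160 J.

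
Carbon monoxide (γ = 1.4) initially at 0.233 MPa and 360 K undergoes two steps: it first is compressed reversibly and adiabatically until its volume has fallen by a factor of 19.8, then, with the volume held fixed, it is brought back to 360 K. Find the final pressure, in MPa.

Adiabatic step (PV^γ = const): P₂ = 0.233×19.8^(1.4) = 15.23 MPa; T₂ = 360×19.8^(0.4) = 1188 K.
Isochoric: P₃ = P₂(T₃/T₂) = 15.23 × (360/1188) = 4.613 MPa.

P₃ ≈ 4.61 MPa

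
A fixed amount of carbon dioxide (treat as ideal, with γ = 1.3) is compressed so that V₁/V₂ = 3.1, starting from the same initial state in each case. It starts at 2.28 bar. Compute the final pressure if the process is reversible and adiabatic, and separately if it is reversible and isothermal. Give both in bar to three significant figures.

Isothermal: P₂ = P₁(V₁/V₂) = 2.28×3.1 = 7.068 bar.
Adiabatic: P₂ = P₁(V₁/V₂)^γ = 2.28×3.1^(1.3) = 9.924 bar.

adiabatic: 9.92 bar; isothermal: 7.07 bar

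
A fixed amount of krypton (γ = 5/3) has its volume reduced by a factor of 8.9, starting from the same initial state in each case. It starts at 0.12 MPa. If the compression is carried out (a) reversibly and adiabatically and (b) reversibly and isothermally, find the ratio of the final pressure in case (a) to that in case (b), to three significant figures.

P_adiabatic / P_isothermal ≈ 4.29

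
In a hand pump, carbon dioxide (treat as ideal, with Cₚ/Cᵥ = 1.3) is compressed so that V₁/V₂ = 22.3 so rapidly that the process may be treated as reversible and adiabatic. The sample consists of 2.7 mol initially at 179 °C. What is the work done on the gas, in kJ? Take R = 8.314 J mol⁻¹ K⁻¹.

W ≈ 52.0 kJ

For a reversible adiabat TV^(γ−1) is constant, so T₂ = T₁ (V₁/V₂)^(γ−1).
T₁ = 179 °C = 452.1 K.
T₂ = 452.1 × 22.3^(0.3) = 1148 K.
Q = 0, so ΔU = W_on_gas = nCᵥΔT with Cᵥ = R/(γ−1) = 27.71 J/(mol·K).
ΔU = 2.7 × 27.71 × (1148 − 452.1) = 52030 J.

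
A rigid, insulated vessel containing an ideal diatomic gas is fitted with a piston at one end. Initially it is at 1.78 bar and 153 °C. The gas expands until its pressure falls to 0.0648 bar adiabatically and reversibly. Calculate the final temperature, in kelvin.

Adiabatic: T₂/T₁ = (P₂/P₁)^((γ−1)/γ).
For a diatomic ideal gas γ = 7/5, so (γ−1)/γ = 2/7.
T₁ = 153 °C = 426.1 K.
T₂ = 426.1 × (0.0648/1.78)^(2/7) = 165.4 K.

T₂ ≈ 165 K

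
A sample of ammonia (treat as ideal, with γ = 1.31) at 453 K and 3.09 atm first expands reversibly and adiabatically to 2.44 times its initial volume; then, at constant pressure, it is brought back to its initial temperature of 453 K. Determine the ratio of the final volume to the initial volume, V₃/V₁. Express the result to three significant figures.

Adiabatic step: V₂/V₁ = 2.44; T₂ = T₁·(1/2.44)^(0.31) = 343.6 K.
Isobaric step: V₃/V₂ = T₃/T₂ = 453/343.6.
V₃/V₁ = (V₂/V₁)(V₃/V₂) = 2.44 × (453/343.6) = 3.217.

V₃/V₁ ≈ 3.22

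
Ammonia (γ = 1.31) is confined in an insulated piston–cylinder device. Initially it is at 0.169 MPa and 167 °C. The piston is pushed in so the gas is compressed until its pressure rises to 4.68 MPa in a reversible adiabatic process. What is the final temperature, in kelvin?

T₂ ≈ 966 K

Along an adiabat T P^((1−γ)/γ) is constant, so T₂ = T₁ (P₂/P₁)^((γ−1)/γ).
T₁ = 167 °C = 440.1 K.
T₂ = 440.1 × (4.68/0.169)^(0.237) = 965.9 K.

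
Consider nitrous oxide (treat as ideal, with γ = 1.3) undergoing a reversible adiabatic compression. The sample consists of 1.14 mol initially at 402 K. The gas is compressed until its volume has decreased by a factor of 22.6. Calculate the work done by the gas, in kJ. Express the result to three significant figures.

Adiabatic: T₁V₁^(γ−1) = T₂V₂^(γ−1) ⇒ T₂ = T₁ (V₁/V₂)^(γ−1).
T₂ = 402 × 22.6^(0.3) = 1024 K.
Q = 0, so ΔU = W_on_gas = nCᵥΔT with Cᵥ = R/(γ−1) = 27.71 J/(mol·K).
ΔU = 1.14 × 27.71 × (1024 − 402) = 19660 J.
Work done by the gas = −ΔU = -19660 J.

W ≈ -19.7 kJ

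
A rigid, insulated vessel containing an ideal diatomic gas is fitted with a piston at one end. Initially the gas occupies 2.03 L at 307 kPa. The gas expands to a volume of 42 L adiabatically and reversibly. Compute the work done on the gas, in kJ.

W ≈ -1.09 kJ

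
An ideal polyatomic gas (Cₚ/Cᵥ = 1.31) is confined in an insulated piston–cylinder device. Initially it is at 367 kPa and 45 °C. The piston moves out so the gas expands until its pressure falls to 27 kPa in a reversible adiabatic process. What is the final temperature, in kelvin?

T₂ ≈ 172 K

Adiabatic: T₂/T₁ = (P₂/P₁)^((γ−1)/γ).
T₁ = 45 °C = 318.1 K.
T₂ = 318.1 × (27/367)^(0.237) = 171.6 K.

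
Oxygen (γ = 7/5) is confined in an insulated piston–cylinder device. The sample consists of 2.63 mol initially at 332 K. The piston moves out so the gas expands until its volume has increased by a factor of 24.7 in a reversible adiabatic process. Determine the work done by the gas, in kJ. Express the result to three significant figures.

Adiabatic: T₁V₁^(γ−1) = T₂V₂^(γ−1) ⇒ T₂ = T₁ (V₁/V₂)^(γ−1).
T₂ = 332 × (1/24.7)^(2/5) = 92.06 K.
Q = 0, so ΔU = W_on_gas = nCᵥΔT with Cᵥ = R/(γ−1) = 20.79 J/(mol·K).
ΔU = 2.63 × 20.79 × (92.06 − 332) = -13120 J.
Work done by the gas = −ΔU = 13120 J.

W ≈ 13.1 kJ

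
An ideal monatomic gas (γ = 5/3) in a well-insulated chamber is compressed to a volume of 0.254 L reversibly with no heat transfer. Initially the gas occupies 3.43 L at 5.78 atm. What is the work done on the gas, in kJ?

P₂ = P₁(V₁/V₂)^γ = 5.78×(3.43/0.254)^(5/3) = 442.6 atm.
For a reversible adiabat, W_by_gas = (P₁V₁ − P₂V₂)/(γ−1).
W_by = (585700×0.00343 − 4.485×10^7×0.000254) / (2/3) = -14070 J.
W_on_gas = −W_by = 14070 J.

W ≈ 14.1 kJ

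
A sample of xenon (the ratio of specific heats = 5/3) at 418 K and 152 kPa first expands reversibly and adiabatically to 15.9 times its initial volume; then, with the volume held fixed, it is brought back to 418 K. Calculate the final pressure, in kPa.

P₃ ≈ 9.56 kPa

Adiabatic step (PV^γ = const): P₂ = 152×(1/15.9)^(5/3) = 1.512 kPa; T₂ = 418×(1/15.9)^(2/3) = 66.11 K.
Isochoric: P₃ = P₂(T₃/T₂) = 1.512 × (418/66.11) = 9.56 kPa.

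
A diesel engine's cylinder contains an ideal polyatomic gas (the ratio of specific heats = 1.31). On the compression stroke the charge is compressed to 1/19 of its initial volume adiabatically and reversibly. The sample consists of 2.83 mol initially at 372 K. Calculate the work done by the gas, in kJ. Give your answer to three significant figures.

Adiabatic: T₁V₁^(γ−1) = T₂V₂^(γ−1) ⇒ T₂ = T₁ (V₁/V₂)^(γ−1).
T₂ = 372 × 19^(0.31) = 926.7 K.
Q = 0, so ΔU = W_on_gas = nCᵥΔT with Cᵥ = R/(γ−1) = 26.82 J/(mol·K).
ΔU = 2.83 × 26.82 × (926.7 − 372) = 42100 J.
Work done by the gas = −ΔU = -42100 J.

W ≈ -42.1 kJ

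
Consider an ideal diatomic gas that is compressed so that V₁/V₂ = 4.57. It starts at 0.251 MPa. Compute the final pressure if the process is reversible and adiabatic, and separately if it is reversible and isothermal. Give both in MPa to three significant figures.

For a diatomic ideal gas γ = 7/5.
Isothermal: P₂ = P₁(V₁/V₂) = 0.251×4.57 = 1.147 MPa.
Adiabatic: P₂ = P₁(V₁/V₂)^γ = 0.251×4.57^(7/5) = 2.106 MPa.

adiabatic: 2.11 MPa; isothermal: 1.15 MPa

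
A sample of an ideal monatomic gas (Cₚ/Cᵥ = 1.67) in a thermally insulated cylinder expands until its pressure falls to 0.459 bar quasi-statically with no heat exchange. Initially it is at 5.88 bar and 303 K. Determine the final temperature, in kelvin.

T₂ ≈ 109 K

Along an adiabat T P^((1−γ)/γ) is constant, so T₂ = T₁ (P₂/P₁)^((γ−1)/γ).
T₂ = 303 × (0.459/5.88)^(0.401) = 108.9 K.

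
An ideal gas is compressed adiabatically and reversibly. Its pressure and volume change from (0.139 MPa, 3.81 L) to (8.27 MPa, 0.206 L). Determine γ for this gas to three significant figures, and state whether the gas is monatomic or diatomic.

γ ≈ 1.40; diatomic

PV^γ = const ⇒ γ = ln(P₂/P₁) / ln(V₁/V₂).
γ = ln(8.27/0.139) / ln(3.81/0.206) = 1.4.
γ ≈ 1.40 is close to 7/5, so the gas is diatomic.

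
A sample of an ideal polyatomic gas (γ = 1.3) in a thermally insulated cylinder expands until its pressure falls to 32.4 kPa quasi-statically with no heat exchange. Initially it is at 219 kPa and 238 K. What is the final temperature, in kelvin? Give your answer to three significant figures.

Adiabatic: T₂/T₁ = (P₂/P₁)^((γ−1)/γ).
T₂ = 238 × (32.4/219)^(0.231) = 153.1 K.

T₂ ≈ 153 K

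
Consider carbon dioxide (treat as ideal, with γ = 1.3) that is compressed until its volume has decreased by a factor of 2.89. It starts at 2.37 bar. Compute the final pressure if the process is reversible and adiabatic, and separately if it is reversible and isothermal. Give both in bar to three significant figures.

Isothermal: P₂ = P₁(V₁/V₂) = 2.37×2.89 = 6.849 bar.
Adiabatic: P₂ = P₁(V₁/V₂)^γ = 2.37×2.89^(1.3) = 9.417 bar.

adiabatic: 9.42 bar; isothermal: 6.85 bar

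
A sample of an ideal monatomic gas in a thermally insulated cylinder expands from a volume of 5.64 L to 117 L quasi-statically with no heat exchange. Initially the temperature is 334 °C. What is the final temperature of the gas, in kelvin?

T₂ ≈ 80.4 K

For a reversible adiabat TV^(γ−1) is constant, so T₂ = T₁ (V₁/V₂)^(γ−1).
For a monatomic ideal gas γ = 5/3, so γ−1 = 2/3.
T₁ = 334 °C = 607.1 K.
T₂ = 607.1 × (5.64/117)^(2/3) = 80.42 K.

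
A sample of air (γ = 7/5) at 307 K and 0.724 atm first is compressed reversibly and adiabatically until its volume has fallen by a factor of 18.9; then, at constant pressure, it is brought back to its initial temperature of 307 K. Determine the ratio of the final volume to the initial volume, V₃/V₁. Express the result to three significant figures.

V₃/V₁ ≈ 0.0163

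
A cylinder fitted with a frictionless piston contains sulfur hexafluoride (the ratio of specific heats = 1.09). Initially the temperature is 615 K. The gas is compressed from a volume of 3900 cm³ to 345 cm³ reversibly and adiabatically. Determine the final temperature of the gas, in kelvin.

T₂ ≈ 765 K

For a reversible adiabat TV^(γ−1) is constant, so T₂ = T₁ (V₁/V₂)^(γ−1).
T₂ = 615 × (3900/345)^(0.09) = 765 K.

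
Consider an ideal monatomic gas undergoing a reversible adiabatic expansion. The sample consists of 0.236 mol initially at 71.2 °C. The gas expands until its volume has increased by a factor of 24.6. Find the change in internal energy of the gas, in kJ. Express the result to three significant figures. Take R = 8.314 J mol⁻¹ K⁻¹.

ΔU ≈ -0.894 kJ

For a reversible adiabat TV^(γ−1) is constant, so T₂ = T₁ (V₁/V₂)^(γ−1).
γ = 5/3 for a monatomic ideal gas, so γ−1 = 2/3.
T₁ = 71.2 °C = 344.3 K.
T₂ = 344.3 × (1/24.6)^(2/3) = 40.71 K.
Q = 0, so ΔU = W_on_gas = nCᵥΔT with Cᵥ = R/(γ−1) = 12.47 J/(mol·K).
ΔU = 0.236 × 12.47 × (40.71 − 344.3) = -893.7 J.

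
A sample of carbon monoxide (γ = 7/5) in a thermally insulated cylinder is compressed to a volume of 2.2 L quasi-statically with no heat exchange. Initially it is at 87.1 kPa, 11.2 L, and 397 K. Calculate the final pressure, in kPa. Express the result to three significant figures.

Since PV^γ is constant along a reversible adiabat, P₂ = P₁ (V₁/V₂)^γ.
P₂ = 87.1 × (11.2/2.2)^(7/5) = 850.2 kPa.

P₂ ≈ 850 kPa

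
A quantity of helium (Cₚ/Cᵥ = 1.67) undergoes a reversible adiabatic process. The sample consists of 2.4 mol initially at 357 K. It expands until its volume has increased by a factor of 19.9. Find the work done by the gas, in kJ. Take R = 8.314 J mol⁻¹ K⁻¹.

For a reversible adiabat TV^(γ−1) is constant, so T₂ = T₁ (V₁/V₂)^(γ−1).
T₂ = 357 × (1/19.9)^(0.67) = 48.13 K.
Q = 0, so ΔU = W_on_gas = nCᵥΔT with Cᵥ = R/(γ−1) = 12.41 J/(mol·K).
ΔU = 2.4 × 12.41 × (48.13 − 357) = -9199 J.
Work done by the gas = −ΔU = 9199 J.

W ≈ 9.20 kJ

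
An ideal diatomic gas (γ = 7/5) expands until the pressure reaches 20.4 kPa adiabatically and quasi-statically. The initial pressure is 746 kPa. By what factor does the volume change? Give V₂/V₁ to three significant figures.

From PV^γ = const, V₂/V₁ = (P₁/P₂)^(1/γ).
V₂/V₁ = (746/20.4)^(5/7) = 13.08.

V₂/V₁ ≈ 13.1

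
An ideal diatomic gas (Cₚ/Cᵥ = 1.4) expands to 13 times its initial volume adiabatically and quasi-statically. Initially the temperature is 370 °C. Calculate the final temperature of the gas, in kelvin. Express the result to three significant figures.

For a reversible adiabat TV^(γ−1) is constant, so T₂ = T₁ (V₁/V₂)^(γ−1).
T₁ = 370 °C = 643.1 K.
T₂ = 643.1 × (1/13)^(0.4) = 230.5 K.

T₂ ≈ 231 K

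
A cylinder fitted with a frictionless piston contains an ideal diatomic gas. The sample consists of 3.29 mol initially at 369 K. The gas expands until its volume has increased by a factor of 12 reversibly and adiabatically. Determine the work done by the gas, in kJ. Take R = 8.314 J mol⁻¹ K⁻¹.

W ≈ 15.9 kJ

Adiabatic: T₁V₁^(γ−1) = T₂V₂^(γ−1) ⇒ T₂ = T₁ (V₁/V₂)^(γ−1).
γ = 7/5 for a diatomic ideal gas, so γ−1 = 2/5.
T₂ = 369 × (1/12)^(2/5) = 136.6 K.
Q = 0, so ΔU = W_on_gas = nCᵥΔT with Cᵥ = R/(γ−1) = 20.79 J/(mol·K).
ΔU = 3.29 × 20.79 × (136.6 − 369) = -15890 J.
Work done by the gas = −ΔU = 15890 J.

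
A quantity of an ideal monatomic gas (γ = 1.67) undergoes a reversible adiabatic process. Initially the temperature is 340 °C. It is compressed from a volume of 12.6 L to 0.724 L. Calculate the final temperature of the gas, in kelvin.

T₂ ≈ 4160 K

For a reversible adiabat TV^(γ−1) is constant, so T₂ = T₁ (V₁/V₂)^(γ−1).
T₁ = 340 °C = 613.1 K.
T₂ = 613.1 × (12.6/0.724)^(0.67) = 4157 K.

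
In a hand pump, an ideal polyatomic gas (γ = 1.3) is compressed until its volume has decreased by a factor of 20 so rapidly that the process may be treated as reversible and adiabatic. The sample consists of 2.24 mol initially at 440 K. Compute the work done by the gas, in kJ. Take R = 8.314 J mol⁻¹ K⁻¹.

W ≈ -39.8 kJ

For a reversible adiabat TV^(γ−1) is constant, so T₂ = T₁ (V₁/V₂)^(γ−1).
T₂ = 440 × 20^(0.3) = 1081 K.
Q = 0, so ΔU = W_on_gas = nCᵥΔT with Cᵥ = R/(γ−1) = 27.71 J/(mol·K).
ΔU = 2.24 × 27.71 × (1081 − 440) = 39780 J.
Work done by the gas = −ΔU = -39780 J.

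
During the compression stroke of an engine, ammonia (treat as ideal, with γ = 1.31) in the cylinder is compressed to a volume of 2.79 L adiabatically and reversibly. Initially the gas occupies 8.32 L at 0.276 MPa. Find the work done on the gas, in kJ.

P₂ = P₁(V₁/V₂)^γ = 0.276×(8.32/2.79)^(1.31) = 1.155 MPa.
For a reversible adiabat, W_by_gas = (P₁V₁ − P₂V₂)/(γ−1).
W_by = (276000×0.00832 − 1.155×10^6×0.00279) / (0.31) = -2986 J.
W_on_gas = −W_by = 2986 J.

W ≈ 2.99 kJ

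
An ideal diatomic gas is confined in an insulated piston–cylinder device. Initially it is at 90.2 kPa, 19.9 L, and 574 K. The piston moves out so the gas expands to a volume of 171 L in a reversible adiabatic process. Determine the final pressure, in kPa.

Since PV^γ is constant along a reversible adiabat, P₂ = P₁ (V₁/V₂)^γ.
γ = 7/5 for a diatomic ideal gas.
P₂ = 90.2 × (19.9/171)^(7/5) = 4.44 kPa.

P₂ ≈ 4.44 kPa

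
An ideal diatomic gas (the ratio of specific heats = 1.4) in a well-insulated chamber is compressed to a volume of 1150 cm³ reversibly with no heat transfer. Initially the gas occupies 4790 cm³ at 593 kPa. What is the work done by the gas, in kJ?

W ≈ -5.46 kJ

P₂ = P₁(V₁/V₂)^γ = 593×(4790/1150)^(1.4) = 4371 kPa.
For a reversible adiabat, W_by_gas = (P₁V₁ − P₂V₂)/(γ−1).
W_by = (593000×0.00479 − 4.371×10^6×0.00115) / (0.4) = -5464 J.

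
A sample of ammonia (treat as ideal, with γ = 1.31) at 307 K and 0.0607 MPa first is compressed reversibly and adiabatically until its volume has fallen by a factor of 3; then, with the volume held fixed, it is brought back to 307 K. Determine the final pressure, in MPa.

Adiabatic step (PV^γ = const): P₂ = 0.0607×3^(1.31) = 0.256 MPa; T₂ = 307×3^(0.31) = 431.6 K.
Isochoric: P₃ = P₂(T₃/T₂) = 0.256 × (307/431.6) = 0.1821 MPa.

P₃ ≈ 0.182 MPa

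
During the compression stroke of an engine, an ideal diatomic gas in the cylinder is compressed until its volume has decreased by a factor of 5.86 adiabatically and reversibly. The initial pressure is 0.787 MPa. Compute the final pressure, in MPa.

P₂ ≈ 9.35 MPa

Since PV^γ is constant along a reversible adiabat, P₂ = P₁ (V₁/V₂)^γ.
For a diatomic ideal gas γ = 7/5.
P₂ = 0.787 × 5.86^(7/5) = 9.355 MPa.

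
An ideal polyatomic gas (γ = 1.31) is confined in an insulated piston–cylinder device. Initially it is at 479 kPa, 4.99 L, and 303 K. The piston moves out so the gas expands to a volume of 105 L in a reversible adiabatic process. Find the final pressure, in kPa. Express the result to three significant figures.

Since PV^γ is constant along a reversible adiabat, P₂ = P₁ (V₁/V₂)^γ.
P₂ = 479 × (4.99/105)^(1.31) = 8.853 kPa.

P₂ ≈ 8.85 kPa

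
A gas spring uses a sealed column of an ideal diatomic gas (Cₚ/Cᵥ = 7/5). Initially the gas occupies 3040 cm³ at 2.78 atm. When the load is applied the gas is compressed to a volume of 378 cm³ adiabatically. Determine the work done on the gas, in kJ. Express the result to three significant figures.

W ≈ 2.79 kJ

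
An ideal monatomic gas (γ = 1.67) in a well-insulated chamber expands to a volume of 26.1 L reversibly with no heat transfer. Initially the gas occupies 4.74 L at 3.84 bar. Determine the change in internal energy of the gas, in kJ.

ΔU ≈ -1.85 kJ

P₂ = P₁(V₁/V₂)^γ = 3.84×(4.74/26.1)^(1.67) = 0.2224 bar.
For a reversible adiabat, W_by_gas = (P₁V₁ − P₂V₂)/(γ−1).
W_by = (384000×0.00474 − 22240×0.0261) / (0.67) = 1850 J.
Q = 0 ⇒ ΔU = −W_by = -1850 J.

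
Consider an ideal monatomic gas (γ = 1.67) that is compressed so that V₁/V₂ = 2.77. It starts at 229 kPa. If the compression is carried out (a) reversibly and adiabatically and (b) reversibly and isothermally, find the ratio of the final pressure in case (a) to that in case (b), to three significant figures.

P_adiabatic / P_isothermal ≈ 1.98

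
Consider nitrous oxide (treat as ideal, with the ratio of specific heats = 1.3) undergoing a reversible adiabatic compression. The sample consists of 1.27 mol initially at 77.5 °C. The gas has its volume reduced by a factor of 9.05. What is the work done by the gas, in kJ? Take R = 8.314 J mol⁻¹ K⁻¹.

W ≈ -11.6 kJ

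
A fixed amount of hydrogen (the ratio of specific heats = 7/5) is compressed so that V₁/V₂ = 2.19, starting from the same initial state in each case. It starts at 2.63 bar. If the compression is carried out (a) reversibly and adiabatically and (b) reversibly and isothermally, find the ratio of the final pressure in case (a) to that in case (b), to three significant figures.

Isothermal: P_b = P₁(V₁/V₂) = 2.63×2.19.
Adiabatic: P_a = P₁(V₁/V₂)^γ = 2.63×2.19^(7/5).
P_a/P_b = (V₁/V₂)^(γ−1) = 2.19^(2/5) = 1.368.

P_adiabatic / P_isothermal ≈ 1.37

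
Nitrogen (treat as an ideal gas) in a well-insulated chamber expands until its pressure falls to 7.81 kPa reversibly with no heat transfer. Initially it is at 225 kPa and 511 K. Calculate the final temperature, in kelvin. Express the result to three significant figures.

Adiabatic: T₂/T₁ = (P₂/P₁)^((γ−1)/γ).
For a diatomic ideal gas γ = 7/5, so (γ−1)/γ = 2/7.
T₂ = 511 × (7.81/225)^(2/7) = 195.6 K.

T₂ ≈ 196 K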